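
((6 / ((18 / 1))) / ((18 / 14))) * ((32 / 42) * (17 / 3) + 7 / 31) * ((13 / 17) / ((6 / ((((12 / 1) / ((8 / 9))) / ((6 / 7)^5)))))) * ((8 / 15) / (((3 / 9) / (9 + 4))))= 25202718359 / 276611760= 91.11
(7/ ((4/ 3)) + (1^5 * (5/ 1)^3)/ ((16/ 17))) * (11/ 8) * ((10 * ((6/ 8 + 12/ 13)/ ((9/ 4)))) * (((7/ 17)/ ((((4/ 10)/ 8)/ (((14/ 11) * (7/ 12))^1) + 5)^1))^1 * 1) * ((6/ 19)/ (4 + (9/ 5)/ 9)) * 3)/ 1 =4316109875/ 166817872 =25.87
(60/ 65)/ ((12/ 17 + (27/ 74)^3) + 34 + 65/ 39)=247997088/ 9785026589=0.03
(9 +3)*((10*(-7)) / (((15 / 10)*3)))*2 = -1120 / 3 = -373.33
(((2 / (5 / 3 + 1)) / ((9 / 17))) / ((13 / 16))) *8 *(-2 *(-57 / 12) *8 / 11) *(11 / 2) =20672 / 39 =530.05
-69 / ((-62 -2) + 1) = 23 / 21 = 1.10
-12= -12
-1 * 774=-774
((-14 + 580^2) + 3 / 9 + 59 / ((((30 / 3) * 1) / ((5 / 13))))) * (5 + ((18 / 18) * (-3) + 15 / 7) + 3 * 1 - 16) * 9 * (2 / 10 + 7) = -87845865228 / 455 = -193067835.67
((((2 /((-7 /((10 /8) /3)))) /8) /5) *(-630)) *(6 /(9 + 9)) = 5 /8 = 0.62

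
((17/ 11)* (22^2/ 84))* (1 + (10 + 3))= 374/ 3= 124.67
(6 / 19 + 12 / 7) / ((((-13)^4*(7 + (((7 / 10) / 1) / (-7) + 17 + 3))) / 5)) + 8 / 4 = 2043667294 / 1021826897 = 2.00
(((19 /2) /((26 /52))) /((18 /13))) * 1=247 /18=13.72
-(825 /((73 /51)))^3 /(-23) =74485609171875 /8947391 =8324841.19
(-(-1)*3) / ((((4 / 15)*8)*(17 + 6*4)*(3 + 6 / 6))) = 45 / 5248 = 0.01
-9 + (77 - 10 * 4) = 28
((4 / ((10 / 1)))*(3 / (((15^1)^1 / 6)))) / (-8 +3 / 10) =-24 / 385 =-0.06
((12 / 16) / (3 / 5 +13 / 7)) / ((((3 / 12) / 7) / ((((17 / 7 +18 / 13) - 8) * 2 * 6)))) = -240030 / 559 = -429.39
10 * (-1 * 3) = -30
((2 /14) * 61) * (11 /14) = 671 /98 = 6.85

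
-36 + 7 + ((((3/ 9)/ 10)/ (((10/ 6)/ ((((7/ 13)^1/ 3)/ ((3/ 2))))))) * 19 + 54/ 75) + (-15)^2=575539/ 2925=196.77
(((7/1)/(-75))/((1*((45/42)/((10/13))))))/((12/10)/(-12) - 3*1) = 392/18135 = 0.02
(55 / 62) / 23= 55 / 1426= 0.04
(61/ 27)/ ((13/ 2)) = 122/ 351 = 0.35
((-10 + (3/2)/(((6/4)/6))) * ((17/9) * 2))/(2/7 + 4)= -476/135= -3.53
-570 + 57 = -513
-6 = -6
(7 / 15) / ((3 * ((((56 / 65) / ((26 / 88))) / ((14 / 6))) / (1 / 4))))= 1183 / 38016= 0.03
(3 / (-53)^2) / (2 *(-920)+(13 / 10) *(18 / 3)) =-15 / 25733249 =-0.00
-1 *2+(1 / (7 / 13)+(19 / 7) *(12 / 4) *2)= 113 / 7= 16.14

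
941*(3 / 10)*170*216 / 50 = 5183028 / 25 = 207321.12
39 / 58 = 0.67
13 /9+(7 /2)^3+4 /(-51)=54151 /1224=44.24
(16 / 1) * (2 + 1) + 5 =53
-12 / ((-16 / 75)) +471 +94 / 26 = 27605 / 52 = 530.87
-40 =-40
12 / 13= 0.92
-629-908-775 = -2312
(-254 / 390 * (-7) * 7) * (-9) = -18669 / 65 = -287.22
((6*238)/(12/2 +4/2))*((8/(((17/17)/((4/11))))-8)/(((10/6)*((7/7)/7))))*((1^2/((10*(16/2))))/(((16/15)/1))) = -157437/3520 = -44.73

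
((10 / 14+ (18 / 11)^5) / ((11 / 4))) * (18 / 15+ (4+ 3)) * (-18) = -41423145912 / 62004635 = -668.07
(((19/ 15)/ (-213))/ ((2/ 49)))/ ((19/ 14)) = -343/ 3195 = -0.11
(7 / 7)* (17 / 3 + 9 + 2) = 50 / 3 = 16.67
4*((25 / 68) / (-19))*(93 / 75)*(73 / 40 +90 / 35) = -38161 / 90440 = -0.42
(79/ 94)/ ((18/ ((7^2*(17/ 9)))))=4.32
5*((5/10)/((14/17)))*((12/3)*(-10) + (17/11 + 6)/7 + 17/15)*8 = -1483964/1617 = -917.73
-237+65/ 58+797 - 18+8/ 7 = 220971/ 406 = 544.26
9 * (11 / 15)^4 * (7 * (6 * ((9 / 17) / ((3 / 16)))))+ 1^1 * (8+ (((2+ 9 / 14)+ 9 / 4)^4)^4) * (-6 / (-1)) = 490884442355094256474470555853014421507 / 758276234091710654709760000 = 647368887860.63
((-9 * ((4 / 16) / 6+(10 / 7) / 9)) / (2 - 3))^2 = 10201 / 3136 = 3.25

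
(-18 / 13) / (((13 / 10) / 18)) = -3240 / 169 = -19.17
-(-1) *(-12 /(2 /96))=-576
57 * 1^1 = 57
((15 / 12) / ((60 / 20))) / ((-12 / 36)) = -1.25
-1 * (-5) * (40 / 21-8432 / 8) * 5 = -552350 / 21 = -26302.38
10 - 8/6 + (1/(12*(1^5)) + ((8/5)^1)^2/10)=4503/500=9.01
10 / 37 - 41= -1507 / 37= -40.73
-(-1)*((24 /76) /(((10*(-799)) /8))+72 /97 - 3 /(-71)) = 409949427 /522757735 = 0.78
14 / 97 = 0.14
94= 94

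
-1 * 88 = -88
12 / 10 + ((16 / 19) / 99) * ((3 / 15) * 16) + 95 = 905017 / 9405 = 96.23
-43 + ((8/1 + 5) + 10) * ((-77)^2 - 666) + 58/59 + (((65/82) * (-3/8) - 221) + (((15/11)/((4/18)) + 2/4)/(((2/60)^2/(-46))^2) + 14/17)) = 82325225039677637/7237648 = 11374582604.69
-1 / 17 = -0.06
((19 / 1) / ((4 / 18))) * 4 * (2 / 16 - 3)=-3933 / 4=-983.25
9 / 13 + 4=61 / 13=4.69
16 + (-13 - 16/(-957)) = 2887/957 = 3.02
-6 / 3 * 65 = -130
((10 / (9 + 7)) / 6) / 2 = 5 / 96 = 0.05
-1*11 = -11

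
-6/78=-1/13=-0.08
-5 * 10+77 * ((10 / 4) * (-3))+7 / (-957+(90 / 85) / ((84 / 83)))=-285537167 / 455034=-627.51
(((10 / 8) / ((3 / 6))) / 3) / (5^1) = 1 / 6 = 0.17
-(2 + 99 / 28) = -155 / 28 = -5.54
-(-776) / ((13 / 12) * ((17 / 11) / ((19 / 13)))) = 677.41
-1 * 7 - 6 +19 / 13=-150 / 13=-11.54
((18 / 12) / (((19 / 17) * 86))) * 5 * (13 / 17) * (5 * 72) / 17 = 17550 / 13889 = 1.26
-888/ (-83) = 888/ 83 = 10.70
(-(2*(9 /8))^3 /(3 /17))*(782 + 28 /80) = -64637757 /1280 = -50498.25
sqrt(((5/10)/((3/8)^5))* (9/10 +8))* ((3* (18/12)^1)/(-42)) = -16* sqrt(2670)/315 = -2.62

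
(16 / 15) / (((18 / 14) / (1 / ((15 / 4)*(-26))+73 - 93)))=-437024 / 26325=-16.60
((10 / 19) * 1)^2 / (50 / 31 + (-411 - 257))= -1550 / 3728769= -0.00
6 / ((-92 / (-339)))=1017 / 46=22.11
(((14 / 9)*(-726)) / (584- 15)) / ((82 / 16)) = -0.39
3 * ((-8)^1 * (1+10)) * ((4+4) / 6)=-352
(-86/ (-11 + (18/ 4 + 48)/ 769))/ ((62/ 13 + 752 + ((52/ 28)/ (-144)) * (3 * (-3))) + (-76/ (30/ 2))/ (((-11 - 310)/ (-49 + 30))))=21564728640/ 2073921833201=0.01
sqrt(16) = 4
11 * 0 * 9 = 0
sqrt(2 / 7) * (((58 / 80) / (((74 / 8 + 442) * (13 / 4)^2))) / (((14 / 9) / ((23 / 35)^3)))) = 12702348 * sqrt(14) / 3204307071875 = 0.00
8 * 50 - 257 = 143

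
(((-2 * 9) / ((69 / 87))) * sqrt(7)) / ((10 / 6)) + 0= -1566 * sqrt(7) / 115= -36.03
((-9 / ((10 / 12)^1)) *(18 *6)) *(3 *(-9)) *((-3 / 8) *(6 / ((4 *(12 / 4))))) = -59049 / 10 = -5904.90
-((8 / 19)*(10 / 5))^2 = -256 / 361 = -0.71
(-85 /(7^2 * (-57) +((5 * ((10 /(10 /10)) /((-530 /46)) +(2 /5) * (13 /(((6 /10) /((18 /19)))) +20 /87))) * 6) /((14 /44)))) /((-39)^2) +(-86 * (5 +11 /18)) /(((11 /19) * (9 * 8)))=-5963785984944409 /515166142655736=-11.58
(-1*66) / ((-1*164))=33 / 82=0.40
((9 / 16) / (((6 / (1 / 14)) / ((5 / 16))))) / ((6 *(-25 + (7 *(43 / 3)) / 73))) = -0.00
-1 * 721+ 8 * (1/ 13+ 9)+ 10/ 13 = -8419/ 13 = -647.62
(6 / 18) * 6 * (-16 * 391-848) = -14208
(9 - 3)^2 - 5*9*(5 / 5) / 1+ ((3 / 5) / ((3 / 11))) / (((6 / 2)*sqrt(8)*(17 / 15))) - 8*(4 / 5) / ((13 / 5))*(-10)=11*sqrt(2) / 68+ 203 / 13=15.84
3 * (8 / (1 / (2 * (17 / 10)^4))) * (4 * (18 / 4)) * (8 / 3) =12027024 / 625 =19243.24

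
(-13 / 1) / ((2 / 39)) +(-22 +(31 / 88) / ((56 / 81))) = -1355153 / 4928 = -274.99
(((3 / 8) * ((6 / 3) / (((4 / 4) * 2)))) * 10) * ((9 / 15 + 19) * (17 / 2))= 2499 / 4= 624.75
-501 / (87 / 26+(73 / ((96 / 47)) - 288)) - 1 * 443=-136990487 / 310645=-440.99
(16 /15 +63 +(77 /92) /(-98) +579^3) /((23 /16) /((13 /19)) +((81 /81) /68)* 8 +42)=1657544611538686 /377602155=4389658.77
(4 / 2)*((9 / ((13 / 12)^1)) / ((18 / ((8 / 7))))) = 96 / 91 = 1.05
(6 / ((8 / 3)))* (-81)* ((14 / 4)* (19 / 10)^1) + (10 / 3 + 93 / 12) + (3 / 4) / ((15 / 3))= -57635 / 48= -1200.73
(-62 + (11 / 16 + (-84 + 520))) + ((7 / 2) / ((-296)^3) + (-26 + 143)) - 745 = -13138982983 / 51868672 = -253.31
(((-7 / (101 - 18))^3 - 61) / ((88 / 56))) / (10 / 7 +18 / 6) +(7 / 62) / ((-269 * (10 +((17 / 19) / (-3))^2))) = -2740007899810041 / 312589184085494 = -8.77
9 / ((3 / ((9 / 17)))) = 27 / 17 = 1.59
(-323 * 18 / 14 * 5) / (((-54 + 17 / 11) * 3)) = 53295 / 4039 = 13.20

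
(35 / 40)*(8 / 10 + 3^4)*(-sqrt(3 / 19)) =-2863*sqrt(57) / 760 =-28.44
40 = 40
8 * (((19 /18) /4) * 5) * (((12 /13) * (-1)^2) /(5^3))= 76 /975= 0.08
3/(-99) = -1/33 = -0.03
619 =619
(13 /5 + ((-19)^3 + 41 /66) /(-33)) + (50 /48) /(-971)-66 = 6108861301 /42296760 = 144.43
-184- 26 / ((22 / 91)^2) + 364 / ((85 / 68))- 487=-997823 / 1210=-824.65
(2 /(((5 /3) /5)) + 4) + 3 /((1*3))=11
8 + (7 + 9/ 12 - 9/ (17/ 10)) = 711/ 68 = 10.46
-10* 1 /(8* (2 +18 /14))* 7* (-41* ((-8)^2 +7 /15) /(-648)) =-1942703 /178848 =-10.86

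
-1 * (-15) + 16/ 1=31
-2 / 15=-0.13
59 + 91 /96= 5755 /96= 59.95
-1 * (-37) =37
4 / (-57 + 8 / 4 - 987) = -2 / 521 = -0.00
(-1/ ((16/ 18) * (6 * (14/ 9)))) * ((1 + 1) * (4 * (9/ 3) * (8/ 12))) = -27/ 14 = -1.93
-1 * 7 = -7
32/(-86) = -16/43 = -0.37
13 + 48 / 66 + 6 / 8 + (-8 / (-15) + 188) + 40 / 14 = 951109 / 4620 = 205.87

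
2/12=1/6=0.17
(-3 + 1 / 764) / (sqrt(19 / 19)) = -2291 / 764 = -3.00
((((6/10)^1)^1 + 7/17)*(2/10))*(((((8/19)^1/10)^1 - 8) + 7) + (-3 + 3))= -7826/40375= -0.19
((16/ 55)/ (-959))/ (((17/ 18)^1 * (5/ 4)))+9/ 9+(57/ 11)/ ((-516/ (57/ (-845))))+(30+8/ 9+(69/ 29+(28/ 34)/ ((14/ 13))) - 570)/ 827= 9910978819047323/ 28129459720061700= 0.35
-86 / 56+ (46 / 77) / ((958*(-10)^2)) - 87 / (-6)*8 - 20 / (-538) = 28400734828 / 248038175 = 114.50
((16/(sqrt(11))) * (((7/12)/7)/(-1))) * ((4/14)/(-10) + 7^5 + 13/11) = -25884556 * sqrt(11)/12705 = -6757.13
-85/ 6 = -14.17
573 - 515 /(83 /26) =34169 /83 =411.67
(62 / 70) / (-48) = -31 / 1680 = -0.02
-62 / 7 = -8.86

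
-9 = -9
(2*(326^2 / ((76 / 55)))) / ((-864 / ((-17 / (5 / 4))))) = 4968403 / 2052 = 2421.25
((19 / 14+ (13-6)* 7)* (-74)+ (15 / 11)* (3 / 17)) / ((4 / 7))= -1219395 / 187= -6520.83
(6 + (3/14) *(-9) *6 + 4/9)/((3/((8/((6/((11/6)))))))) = -4.18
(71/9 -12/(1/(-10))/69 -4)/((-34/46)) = -1165/153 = -7.61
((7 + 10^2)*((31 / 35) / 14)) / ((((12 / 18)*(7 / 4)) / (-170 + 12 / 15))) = -8418546 / 8575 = -981.75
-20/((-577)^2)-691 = -230053959/332929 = -691.00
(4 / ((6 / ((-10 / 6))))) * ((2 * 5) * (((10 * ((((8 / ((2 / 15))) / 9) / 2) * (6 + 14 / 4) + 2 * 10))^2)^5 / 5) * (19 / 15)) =-6083178692435632421875000000000000 / 1594323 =-3815524641139613755728921000.00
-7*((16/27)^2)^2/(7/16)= -1048576/531441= -1.97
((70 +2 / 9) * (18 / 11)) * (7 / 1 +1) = 10112 / 11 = 919.27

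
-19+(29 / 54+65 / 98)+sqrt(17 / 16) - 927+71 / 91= -16236191 / 17199+sqrt(17) / 4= -942.99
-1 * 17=-17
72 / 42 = 12 / 7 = 1.71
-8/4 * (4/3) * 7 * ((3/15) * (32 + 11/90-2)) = -75908/675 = -112.46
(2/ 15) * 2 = 4/ 15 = 0.27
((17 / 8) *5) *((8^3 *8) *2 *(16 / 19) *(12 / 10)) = 1671168 / 19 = 87956.21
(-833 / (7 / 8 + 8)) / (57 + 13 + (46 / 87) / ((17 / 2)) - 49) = -9856056 / 2211721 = -4.46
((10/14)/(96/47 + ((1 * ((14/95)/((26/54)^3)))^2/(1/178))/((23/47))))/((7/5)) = 1177261731855625/1467733699382867112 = 0.00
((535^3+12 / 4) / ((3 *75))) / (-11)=-153130378 / 2475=-61870.86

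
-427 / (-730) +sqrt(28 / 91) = 2 * sqrt(13) / 13 +427 / 730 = 1.14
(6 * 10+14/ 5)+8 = 354/ 5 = 70.80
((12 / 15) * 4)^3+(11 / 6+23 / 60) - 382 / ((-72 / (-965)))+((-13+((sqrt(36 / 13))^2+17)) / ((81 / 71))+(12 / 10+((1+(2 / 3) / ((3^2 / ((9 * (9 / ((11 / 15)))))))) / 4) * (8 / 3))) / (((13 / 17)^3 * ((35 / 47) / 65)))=-611157268858 / 244690875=-2497.67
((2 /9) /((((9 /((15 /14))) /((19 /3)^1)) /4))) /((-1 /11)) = -4180 /567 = -7.37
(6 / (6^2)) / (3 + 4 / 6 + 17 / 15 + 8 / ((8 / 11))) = 5 / 474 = 0.01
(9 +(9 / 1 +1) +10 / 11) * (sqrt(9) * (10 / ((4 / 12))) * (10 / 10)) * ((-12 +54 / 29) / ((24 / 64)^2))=-41207040 / 319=-129175.67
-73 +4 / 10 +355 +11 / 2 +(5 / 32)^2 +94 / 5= 1570429 / 5120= 306.72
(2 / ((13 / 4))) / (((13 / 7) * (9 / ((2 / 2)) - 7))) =28 / 169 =0.17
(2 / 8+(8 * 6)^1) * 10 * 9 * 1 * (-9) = -78165 / 2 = -39082.50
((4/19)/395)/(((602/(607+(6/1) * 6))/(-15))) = -3858/451801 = -0.01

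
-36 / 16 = -9 / 4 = -2.25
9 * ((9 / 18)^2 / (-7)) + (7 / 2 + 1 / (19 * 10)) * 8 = 73737 / 2660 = 27.72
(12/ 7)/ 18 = 2/ 21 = 0.10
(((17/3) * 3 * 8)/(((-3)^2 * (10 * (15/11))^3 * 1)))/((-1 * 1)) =-22627/3796875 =-0.01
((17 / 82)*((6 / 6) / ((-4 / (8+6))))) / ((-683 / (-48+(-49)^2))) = 280007 / 112012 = 2.50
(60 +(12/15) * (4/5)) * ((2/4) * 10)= 1516/5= 303.20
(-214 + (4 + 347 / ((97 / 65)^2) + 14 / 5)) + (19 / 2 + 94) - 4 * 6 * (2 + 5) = -10903503 / 94090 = -115.88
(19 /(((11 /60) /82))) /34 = 46740 /187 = 249.95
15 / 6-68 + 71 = 11 / 2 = 5.50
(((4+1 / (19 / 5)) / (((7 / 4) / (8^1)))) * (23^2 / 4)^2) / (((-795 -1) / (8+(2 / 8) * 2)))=-385341057 / 105868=-3639.83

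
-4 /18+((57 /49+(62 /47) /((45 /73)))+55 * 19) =36205958 /34545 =1048.08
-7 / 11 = -0.64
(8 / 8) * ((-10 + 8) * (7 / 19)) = -14 / 19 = -0.74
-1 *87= -87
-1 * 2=-2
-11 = -11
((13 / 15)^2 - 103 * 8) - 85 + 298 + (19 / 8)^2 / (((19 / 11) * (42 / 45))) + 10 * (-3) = -128368801 / 201600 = -636.75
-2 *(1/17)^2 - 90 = -26012/289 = -90.01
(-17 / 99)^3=-0.01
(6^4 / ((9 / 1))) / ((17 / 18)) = 2592 / 17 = 152.47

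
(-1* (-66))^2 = 4356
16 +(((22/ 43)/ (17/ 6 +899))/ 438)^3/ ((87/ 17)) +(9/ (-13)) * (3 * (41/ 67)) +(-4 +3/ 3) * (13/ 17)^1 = 78493953310244862912344436844/ 6312376260915446574609485001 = 12.43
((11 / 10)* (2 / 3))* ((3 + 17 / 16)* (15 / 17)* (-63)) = -45045 / 272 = -165.61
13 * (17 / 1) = 221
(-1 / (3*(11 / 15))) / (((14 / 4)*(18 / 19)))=-95 / 693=-0.14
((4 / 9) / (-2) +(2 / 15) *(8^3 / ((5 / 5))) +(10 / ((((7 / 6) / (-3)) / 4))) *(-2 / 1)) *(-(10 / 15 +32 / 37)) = -2931956 / 6993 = -419.27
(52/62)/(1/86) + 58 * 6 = 13024/31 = 420.13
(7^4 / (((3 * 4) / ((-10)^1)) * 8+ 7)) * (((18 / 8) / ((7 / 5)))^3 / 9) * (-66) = 11694375 / 416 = 28111.48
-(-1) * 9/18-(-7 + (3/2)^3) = 33/8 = 4.12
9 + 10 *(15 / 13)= 267 / 13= 20.54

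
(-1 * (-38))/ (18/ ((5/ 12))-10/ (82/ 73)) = 7790/ 7031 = 1.11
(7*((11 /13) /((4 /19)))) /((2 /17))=24871 /104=239.14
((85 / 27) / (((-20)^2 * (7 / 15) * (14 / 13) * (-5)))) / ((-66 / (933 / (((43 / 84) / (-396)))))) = -34.25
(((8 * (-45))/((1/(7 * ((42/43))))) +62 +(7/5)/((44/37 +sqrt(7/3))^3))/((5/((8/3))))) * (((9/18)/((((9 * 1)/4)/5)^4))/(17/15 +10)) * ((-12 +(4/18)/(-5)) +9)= 3922514416529340971008/912448440284011875 -49705197584172032 * sqrt(21)/7073243723131875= 4266.69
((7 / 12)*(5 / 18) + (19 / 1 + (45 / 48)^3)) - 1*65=-4978187 / 110592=-45.01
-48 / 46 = -24 / 23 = -1.04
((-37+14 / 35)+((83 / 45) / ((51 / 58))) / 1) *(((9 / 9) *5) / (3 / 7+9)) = -554281 / 30294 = -18.30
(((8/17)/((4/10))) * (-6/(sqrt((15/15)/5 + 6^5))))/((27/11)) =-440 * sqrt(194405)/5948793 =-0.03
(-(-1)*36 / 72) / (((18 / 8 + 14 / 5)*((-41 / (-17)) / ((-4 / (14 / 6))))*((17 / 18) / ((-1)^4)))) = -0.07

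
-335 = -335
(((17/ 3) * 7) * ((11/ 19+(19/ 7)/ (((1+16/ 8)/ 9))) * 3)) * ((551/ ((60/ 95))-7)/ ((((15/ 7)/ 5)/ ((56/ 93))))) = 647407600/ 513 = 1262003.12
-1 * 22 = -22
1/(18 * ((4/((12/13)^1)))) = 1/78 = 0.01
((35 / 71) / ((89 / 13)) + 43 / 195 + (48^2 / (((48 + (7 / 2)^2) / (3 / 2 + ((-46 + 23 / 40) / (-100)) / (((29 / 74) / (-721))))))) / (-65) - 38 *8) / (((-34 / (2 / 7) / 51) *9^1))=-201391653348538 / 22606186955625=-8.91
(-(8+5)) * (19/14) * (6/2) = -741/14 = -52.93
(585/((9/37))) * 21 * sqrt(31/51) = 16835 * sqrt(1581)/17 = 39375.87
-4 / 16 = -1 / 4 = -0.25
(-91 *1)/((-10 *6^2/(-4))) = -91/90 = -1.01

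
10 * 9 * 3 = 270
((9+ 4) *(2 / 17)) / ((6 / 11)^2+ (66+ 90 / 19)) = 29887 / 1388118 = 0.02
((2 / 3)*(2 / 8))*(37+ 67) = 52 / 3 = 17.33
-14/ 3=-4.67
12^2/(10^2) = 1.44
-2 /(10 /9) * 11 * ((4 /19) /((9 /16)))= -704 /95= -7.41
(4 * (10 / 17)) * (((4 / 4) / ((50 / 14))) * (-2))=-112 / 85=-1.32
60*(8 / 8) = 60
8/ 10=4/ 5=0.80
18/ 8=9/ 4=2.25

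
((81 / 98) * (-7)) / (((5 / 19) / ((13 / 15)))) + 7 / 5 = -6179 / 350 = -17.65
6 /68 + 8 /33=371 /1122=0.33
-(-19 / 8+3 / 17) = 299 / 136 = 2.20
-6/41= -0.15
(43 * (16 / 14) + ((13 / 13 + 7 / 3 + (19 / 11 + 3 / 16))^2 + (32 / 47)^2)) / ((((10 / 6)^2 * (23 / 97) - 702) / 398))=-6419731965538777 / 146633359773824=-43.78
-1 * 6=-6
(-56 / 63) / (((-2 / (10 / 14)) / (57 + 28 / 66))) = 37900 / 2079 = 18.23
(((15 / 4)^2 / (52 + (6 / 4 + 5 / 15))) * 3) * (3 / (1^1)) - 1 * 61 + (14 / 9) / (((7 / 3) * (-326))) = -74110045 / 1263576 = -58.65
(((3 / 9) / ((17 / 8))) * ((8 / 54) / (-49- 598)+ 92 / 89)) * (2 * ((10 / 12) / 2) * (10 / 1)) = 321358400 / 237875373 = 1.35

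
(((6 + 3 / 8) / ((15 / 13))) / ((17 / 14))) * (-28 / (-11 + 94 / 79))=50323 / 3875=12.99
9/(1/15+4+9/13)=1755/928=1.89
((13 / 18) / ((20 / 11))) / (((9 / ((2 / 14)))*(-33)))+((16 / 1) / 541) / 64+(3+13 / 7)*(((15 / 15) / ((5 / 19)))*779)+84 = 76049318639 / 5258520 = 14462.11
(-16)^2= 256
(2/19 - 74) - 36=-2088/19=-109.89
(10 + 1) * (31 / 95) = 341 / 95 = 3.59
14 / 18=7 / 9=0.78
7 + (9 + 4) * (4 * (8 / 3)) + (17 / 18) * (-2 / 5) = 6538 / 45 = 145.29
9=9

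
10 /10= 1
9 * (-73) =-657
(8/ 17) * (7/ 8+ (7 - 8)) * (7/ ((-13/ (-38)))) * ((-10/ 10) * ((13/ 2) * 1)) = 133/ 17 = 7.82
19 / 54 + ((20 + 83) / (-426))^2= 0.41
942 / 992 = 471 / 496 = 0.95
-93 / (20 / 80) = -372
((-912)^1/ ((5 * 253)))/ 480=-19/ 12650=-0.00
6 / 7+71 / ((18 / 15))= 2521 / 42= 60.02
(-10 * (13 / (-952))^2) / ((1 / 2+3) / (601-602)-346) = 845 / 158376624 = 0.00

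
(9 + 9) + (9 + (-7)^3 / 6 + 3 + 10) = -103 / 6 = -17.17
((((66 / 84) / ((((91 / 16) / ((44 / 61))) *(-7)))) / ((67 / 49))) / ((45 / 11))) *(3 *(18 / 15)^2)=-511104 / 46489625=-0.01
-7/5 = -1.40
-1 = -1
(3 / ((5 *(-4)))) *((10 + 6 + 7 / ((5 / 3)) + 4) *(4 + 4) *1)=-726 / 25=-29.04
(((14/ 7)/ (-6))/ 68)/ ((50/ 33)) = -11/ 3400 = -0.00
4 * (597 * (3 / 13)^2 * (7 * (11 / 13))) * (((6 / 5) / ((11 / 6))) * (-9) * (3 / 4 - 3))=109673676 / 10985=9983.95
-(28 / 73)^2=-784 / 5329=-0.15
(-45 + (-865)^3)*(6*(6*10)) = -232997281200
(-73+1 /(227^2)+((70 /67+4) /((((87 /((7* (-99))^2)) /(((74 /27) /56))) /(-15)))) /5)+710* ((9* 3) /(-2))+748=-12998.75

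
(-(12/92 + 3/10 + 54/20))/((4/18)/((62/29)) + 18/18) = -2.84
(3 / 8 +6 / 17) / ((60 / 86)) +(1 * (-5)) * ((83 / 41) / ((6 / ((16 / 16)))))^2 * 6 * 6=-19.45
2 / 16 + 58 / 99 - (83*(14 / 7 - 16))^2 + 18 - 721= -1069949461 / 792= -1350946.29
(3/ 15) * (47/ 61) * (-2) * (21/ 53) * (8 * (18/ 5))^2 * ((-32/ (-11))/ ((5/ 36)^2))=-1697567735808/ 111134375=-15274.91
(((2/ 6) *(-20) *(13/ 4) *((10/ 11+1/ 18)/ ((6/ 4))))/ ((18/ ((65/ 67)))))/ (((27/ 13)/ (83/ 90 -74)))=13799433895/ 522229356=26.42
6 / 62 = 3 / 31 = 0.10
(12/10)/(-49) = -6/245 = -0.02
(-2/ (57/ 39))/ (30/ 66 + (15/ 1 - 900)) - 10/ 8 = -461603/ 369740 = -1.25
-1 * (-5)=5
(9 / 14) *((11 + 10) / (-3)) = -9 / 2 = -4.50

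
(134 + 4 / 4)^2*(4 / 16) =18225 / 4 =4556.25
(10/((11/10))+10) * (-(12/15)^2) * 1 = -672/55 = -12.22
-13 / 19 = -0.68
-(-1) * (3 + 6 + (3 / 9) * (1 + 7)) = 35 / 3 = 11.67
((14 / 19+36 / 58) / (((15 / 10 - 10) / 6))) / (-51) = 176 / 9367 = 0.02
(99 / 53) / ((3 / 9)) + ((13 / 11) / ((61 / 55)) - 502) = -1601404 / 3233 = -495.33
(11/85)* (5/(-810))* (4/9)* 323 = -418/3645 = -0.11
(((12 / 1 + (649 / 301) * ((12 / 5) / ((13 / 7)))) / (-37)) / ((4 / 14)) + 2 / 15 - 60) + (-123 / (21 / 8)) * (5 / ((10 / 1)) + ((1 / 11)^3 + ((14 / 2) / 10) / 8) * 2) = -268718381279 / 2890552665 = -92.96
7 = 7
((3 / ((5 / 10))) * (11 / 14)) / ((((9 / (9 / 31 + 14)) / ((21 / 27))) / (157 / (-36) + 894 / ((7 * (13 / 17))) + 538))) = 11185138217 / 2742012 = 4079.17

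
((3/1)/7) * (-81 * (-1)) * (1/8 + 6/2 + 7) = 19683/56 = 351.48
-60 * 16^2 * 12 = -184320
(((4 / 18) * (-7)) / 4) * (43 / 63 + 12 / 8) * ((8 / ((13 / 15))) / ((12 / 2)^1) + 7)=-7.25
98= 98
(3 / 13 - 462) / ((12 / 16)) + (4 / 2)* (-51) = -9330 / 13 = -717.69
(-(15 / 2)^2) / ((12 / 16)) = -75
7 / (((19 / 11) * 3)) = 77 / 57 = 1.35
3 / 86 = 0.03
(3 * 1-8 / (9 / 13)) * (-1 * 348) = 8932 / 3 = 2977.33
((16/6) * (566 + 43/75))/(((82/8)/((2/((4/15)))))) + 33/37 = 25176151/22755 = 1106.40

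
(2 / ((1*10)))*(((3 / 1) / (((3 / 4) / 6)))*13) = 312 / 5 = 62.40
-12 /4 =-3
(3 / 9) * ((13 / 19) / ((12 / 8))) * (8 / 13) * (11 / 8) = 22 / 171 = 0.13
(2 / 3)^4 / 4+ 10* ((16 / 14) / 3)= 2188 / 567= 3.86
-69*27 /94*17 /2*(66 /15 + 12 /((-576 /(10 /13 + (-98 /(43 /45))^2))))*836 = 1366691793042807 /45189560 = 30243529.55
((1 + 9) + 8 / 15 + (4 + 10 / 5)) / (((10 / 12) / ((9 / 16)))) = 279 / 25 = 11.16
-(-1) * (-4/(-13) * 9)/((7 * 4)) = 9/91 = 0.10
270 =270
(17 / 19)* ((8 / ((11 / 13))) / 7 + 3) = 5695 / 1463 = 3.89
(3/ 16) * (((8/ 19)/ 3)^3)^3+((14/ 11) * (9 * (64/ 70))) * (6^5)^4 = 38289950208659530.47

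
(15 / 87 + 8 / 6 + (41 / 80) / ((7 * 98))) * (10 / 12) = 7192847 / 5729472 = 1.26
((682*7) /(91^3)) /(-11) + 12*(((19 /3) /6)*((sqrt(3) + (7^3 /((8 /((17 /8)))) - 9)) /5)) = 38*sqrt(3) /15 + 2149716805 /10334688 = 212.40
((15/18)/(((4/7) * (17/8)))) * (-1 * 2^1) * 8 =-560/51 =-10.98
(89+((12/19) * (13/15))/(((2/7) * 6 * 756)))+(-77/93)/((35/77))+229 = 301691599/954180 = 316.18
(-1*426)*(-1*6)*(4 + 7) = 28116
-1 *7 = -7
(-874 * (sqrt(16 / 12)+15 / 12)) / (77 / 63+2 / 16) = -78660 / 97-41952 * sqrt(3) / 97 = -1560.03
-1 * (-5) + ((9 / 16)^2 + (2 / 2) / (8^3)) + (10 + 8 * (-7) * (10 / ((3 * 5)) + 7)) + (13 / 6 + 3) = -627991 / 1536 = -408.85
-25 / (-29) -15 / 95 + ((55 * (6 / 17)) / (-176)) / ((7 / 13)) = 261931 / 524552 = 0.50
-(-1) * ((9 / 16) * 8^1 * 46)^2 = 42849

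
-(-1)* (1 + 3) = 4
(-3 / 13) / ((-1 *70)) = 3 / 910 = 0.00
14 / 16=7 / 8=0.88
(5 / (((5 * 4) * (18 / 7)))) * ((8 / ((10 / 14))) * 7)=343 / 45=7.62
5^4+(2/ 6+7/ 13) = 24409/ 39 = 625.87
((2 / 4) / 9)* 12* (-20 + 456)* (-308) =-268576 / 3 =-89525.33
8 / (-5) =-8 / 5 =-1.60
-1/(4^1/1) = -1/4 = -0.25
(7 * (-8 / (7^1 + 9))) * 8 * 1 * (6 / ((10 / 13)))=-1092 / 5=-218.40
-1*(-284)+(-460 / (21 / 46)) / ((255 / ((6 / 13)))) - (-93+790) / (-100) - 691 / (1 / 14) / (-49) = 32259911 / 66300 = 486.57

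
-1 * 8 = -8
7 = 7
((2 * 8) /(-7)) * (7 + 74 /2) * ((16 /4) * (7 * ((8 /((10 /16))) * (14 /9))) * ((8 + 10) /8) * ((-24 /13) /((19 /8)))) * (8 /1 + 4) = 1453326336 /1235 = 1176782.46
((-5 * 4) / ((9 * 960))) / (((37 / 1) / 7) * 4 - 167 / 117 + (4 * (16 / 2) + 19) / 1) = -91 / 2779968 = -0.00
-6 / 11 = -0.55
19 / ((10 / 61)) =1159 / 10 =115.90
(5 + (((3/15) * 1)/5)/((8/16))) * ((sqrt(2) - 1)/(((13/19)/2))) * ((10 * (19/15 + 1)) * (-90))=1969008/65 - 1969008 * sqrt(2)/65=-12547.54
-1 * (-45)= 45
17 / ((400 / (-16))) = -17 / 25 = -0.68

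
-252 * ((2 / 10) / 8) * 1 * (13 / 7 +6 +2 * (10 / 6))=-141 / 2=-70.50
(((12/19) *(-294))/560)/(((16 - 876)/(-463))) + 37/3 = 5958293/490200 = 12.15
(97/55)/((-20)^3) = -97/440000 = -0.00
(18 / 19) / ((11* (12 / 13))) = 39 / 418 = 0.09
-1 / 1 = -1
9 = 9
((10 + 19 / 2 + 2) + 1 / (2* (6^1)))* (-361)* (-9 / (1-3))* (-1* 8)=280497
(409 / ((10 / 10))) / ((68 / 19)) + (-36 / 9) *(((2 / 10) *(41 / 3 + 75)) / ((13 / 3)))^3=-2985227237 / 18674500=-159.86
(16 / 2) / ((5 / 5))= 8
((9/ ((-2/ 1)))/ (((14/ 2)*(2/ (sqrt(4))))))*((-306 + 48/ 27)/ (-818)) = -1369/ 5726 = -0.24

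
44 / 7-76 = -488 / 7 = -69.71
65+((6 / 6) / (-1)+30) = 94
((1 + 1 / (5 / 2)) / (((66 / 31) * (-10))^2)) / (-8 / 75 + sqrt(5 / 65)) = 87451 / 17398590 + 33635 * sqrt(13) / 9279248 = 0.02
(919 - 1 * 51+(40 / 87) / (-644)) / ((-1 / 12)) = -10415.99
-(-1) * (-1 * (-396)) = 396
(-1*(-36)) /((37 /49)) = 1764 /37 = 47.68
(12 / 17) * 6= 72 / 17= 4.24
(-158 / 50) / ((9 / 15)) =-79 / 15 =-5.27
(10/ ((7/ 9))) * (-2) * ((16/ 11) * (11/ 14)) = -1440/ 49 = -29.39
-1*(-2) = 2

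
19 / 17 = 1.12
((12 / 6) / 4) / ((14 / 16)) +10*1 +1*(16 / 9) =778 / 63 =12.35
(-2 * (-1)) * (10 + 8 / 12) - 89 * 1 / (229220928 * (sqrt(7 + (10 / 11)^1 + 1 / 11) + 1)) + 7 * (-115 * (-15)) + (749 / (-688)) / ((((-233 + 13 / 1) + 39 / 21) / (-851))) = 424658463164504083 / 35118709157952 - 89 * sqrt(2) / 802273248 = 12092.09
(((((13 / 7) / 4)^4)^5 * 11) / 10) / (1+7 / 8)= 209054601523688793826811 / 1644984836265439426522172620800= 0.00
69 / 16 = 4.31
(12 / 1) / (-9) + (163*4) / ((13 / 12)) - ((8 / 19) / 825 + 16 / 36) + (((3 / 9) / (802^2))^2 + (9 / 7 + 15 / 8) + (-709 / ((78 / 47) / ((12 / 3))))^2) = 2920846.04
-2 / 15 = -0.13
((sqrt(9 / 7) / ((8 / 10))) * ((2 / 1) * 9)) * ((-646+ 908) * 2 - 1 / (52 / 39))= 40365 * sqrt(7) / 8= 13349.47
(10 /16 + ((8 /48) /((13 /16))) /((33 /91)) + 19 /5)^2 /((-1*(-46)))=0.54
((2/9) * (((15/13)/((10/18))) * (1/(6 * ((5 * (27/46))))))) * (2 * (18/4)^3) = 621/130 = 4.78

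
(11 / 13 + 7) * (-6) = -612 / 13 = -47.08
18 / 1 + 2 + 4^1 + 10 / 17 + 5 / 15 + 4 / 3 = 1339 / 51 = 26.25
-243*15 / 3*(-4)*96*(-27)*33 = -415704960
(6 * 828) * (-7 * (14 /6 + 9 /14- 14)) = 383364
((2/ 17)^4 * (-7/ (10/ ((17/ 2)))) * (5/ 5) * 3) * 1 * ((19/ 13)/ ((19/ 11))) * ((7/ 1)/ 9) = -2156/ 958035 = -0.00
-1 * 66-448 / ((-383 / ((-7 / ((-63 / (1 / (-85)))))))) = -19338118 / 292995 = -66.00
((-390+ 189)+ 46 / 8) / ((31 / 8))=-1562 / 31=-50.39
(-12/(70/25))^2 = 900/49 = 18.37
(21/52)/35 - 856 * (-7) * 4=6231683/260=23968.01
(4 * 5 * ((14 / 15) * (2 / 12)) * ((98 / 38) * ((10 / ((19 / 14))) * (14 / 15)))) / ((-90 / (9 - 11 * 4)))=1882384 / 87723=21.46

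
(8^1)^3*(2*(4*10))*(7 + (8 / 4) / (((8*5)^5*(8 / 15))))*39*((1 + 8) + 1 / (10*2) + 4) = 5837045790537 / 40000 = 145926144.76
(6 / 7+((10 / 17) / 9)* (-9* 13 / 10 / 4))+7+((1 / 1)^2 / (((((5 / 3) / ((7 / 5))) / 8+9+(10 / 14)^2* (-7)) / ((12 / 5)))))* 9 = 25732109 / 2230060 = 11.54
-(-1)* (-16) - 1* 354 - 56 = -426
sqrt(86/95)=sqrt(8170)/95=0.95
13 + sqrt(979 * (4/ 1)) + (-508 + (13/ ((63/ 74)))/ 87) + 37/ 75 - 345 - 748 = -217504051/ 137025 + 2 * sqrt(979) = -1524.75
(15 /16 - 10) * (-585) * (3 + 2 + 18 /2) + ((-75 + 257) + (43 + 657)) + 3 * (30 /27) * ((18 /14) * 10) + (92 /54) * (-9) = 12622075 /168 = 75131.40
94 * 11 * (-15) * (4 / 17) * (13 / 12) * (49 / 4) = -1646645 / 34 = -48430.74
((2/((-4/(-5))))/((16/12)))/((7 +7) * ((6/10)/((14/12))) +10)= 75/688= 0.11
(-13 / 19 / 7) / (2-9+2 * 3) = 13 / 133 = 0.10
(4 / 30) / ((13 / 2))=4 / 195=0.02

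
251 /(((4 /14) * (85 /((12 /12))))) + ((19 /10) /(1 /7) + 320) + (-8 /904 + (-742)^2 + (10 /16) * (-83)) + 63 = 42332596861 /76840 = 550918.75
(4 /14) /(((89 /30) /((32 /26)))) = 960 /8099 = 0.12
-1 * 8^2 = -64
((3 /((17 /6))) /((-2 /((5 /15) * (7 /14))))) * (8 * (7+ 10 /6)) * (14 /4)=-364 /17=-21.41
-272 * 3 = -816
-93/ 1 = -93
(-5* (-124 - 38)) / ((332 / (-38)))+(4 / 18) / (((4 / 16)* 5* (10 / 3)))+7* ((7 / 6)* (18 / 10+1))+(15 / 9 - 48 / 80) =-427808 / 6225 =-68.72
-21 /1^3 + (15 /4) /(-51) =-1433 /68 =-21.07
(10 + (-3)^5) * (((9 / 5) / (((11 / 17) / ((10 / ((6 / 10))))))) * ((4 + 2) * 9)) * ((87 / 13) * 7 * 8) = -31262747040 / 143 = -218620608.67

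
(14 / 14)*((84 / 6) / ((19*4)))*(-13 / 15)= -91 / 570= -0.16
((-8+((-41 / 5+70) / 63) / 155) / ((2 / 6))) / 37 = -130097 / 200725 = -0.65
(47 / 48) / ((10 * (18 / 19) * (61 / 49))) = 43757 / 527040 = 0.08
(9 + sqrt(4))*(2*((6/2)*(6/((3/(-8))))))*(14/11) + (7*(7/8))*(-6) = -5523/4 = -1380.75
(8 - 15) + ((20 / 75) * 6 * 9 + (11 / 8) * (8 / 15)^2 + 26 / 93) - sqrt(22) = 56293 / 6975 - sqrt(22) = 3.38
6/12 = 1/2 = 0.50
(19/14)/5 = 19/70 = 0.27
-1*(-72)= 72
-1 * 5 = -5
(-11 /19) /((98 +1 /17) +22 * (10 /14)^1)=-1309 /257241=-0.01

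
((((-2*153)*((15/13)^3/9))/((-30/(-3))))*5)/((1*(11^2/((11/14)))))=-57375/338338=-0.17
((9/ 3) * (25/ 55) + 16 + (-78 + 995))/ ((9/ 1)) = 1142/ 11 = 103.82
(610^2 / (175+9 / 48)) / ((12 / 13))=19349200 / 8409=2301.01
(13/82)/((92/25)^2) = 8125/694048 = 0.01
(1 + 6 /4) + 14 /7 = 9 /2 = 4.50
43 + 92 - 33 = 102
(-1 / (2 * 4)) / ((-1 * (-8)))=-1 / 64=-0.02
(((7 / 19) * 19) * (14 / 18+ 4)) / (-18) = -301 / 162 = -1.86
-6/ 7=-0.86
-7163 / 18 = -397.94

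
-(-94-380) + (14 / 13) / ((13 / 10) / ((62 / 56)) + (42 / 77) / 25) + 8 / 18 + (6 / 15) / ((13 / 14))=1418919971 / 2982330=475.78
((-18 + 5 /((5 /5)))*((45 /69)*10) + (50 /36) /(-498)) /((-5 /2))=33.91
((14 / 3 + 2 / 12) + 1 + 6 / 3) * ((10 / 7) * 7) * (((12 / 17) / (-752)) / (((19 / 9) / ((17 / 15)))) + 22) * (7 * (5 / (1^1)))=13751885 / 228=60315.29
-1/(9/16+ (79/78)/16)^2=-1557504/609961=-2.55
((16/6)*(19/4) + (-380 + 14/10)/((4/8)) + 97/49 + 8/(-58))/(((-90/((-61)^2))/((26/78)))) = 10235.39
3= 3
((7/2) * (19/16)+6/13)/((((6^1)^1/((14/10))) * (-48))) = -13447/599040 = -0.02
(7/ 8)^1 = 7/ 8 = 0.88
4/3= 1.33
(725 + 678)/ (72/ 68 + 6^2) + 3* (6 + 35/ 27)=12547/ 210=59.75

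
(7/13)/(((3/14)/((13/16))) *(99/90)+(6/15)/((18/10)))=2205/2098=1.05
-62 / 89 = -0.70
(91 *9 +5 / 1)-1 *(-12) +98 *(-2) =640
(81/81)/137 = 1/137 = 0.01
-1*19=-19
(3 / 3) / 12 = 1 / 12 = 0.08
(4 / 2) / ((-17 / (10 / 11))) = -20 / 187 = -0.11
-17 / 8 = -2.12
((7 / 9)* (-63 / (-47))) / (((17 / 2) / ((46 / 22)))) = 2254 / 8789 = 0.26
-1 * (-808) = 808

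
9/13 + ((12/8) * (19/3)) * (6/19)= 48/13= 3.69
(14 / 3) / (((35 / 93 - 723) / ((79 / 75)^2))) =-1354297 / 189011250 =-0.01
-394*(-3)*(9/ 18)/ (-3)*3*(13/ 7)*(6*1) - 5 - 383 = -48814/ 7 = -6973.43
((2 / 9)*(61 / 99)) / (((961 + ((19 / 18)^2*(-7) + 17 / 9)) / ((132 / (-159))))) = -1952 / 16400797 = -0.00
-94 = -94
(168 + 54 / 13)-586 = -413.85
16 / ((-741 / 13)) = -16 / 57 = -0.28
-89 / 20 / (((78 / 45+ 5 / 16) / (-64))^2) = -1049886720 / 241081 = -4354.91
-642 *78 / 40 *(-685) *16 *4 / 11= 54883296 / 11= 4989390.55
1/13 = 0.08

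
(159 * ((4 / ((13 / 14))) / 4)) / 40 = 1113 / 260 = 4.28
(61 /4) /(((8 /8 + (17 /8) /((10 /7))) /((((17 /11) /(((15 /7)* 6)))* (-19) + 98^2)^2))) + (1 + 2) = 5511857151450646 /9751995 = 565203032.96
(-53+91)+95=133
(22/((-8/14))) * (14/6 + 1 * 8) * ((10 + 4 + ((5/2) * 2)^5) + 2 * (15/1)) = -7564403/6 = -1260733.83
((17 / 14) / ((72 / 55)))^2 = 874225 / 1016064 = 0.86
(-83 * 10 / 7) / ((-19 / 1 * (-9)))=-830 / 1197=-0.69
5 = 5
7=7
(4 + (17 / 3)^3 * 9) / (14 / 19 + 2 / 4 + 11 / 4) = 374300 / 909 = 411.77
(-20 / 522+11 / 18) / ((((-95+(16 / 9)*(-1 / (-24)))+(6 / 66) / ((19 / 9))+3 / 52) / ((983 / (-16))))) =2395717467 / 6455427608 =0.37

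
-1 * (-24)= 24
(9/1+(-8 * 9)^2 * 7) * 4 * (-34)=-4936392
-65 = -65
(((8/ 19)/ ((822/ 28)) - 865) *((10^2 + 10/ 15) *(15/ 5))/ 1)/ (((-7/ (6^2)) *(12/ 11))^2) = -740487782298/ 127547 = -5805607.21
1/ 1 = 1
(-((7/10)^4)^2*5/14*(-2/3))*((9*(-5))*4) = -2.47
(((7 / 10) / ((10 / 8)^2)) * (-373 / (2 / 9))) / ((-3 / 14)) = 438648 / 125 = 3509.18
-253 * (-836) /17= 211508 /17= 12441.65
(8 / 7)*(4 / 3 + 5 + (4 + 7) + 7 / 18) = 1276 / 63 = 20.25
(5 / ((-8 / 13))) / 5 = -13 / 8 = -1.62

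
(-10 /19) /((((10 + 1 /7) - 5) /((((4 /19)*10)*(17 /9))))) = -11900 /29241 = -0.41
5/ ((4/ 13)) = 65/ 4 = 16.25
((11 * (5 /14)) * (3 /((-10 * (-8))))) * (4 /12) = 11 /224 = 0.05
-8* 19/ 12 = -38/ 3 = -12.67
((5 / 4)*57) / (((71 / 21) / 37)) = 221445 / 284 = 779.74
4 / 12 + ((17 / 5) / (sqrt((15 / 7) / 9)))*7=1 / 3 + 119*sqrt(105) / 25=49.11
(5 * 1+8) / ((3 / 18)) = 78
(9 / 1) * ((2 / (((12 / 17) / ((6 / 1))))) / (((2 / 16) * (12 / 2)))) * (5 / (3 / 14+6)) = 4760 / 29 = 164.14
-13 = -13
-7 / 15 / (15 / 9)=-7 / 25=-0.28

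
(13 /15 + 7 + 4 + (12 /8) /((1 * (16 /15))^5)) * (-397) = -161763577607 /31457280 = -5142.33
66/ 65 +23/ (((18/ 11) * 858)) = 7243/ 7020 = 1.03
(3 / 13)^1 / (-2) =-3 / 26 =-0.12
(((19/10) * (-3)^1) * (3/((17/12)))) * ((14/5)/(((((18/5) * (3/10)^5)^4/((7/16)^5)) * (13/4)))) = -5329444408416748046875/187250782686903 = -28461533.41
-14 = -14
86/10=43/5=8.60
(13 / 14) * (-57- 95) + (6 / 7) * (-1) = -142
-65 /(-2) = 65 /2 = 32.50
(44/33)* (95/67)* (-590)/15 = -74.36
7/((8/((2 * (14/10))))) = 49/20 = 2.45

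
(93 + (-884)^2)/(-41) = -781549/41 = -19062.17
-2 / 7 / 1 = -2 / 7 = -0.29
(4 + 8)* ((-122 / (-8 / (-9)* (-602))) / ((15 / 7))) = 549 / 430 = 1.28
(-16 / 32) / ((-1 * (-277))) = -1 / 554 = -0.00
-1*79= -79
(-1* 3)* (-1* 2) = 6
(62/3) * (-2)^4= 992/3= 330.67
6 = 6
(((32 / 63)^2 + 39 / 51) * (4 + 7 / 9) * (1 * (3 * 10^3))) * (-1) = -2967215000 / 202419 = -14658.78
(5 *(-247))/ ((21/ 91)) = -16055/ 3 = -5351.67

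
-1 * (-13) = 13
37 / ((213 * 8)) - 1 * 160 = -272603 / 1704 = -159.98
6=6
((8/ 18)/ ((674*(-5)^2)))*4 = 8/ 75825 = 0.00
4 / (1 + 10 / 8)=16 / 9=1.78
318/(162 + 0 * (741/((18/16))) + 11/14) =84/43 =1.95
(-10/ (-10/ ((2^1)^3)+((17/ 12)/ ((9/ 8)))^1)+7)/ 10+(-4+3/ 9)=-3329/ 30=-110.97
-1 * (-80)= 80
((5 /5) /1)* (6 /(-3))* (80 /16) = -10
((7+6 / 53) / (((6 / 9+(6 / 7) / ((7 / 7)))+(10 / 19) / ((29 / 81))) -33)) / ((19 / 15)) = -3443895 / 18401653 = -0.19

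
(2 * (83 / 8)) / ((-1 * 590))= -83 / 2360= -0.04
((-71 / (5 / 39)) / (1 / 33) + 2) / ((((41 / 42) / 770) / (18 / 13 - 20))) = 143012744952 / 533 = 268316594.66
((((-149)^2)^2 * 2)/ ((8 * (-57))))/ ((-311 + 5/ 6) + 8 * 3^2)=492884401/ 54302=9076.73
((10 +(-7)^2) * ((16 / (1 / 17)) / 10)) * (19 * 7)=1067192 / 5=213438.40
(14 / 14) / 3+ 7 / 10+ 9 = 301 / 30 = 10.03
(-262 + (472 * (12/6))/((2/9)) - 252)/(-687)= -3734/687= -5.44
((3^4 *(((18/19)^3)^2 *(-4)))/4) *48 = -2810.86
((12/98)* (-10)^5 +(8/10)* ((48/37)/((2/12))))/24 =-4622648/9065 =-509.94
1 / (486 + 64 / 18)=9 / 4406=0.00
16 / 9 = 1.78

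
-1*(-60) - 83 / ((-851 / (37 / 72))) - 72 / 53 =5151247 / 87768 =58.69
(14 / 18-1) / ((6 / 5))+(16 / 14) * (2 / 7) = 187 / 1323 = 0.14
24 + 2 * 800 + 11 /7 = 11379 /7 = 1625.57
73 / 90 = 0.81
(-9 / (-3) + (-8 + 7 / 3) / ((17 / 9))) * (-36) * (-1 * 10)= 0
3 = 3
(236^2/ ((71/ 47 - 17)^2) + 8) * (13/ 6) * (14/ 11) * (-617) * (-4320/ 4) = 441714551130/ 1001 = 441273277.85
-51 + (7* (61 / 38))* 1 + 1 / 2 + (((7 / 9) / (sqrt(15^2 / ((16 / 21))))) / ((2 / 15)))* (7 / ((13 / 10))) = -746 / 19 + 140* sqrt(21) / 351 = -37.44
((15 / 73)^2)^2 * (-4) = -202500 / 28398241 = -0.01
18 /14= 9 /7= 1.29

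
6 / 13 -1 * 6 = -72 / 13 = -5.54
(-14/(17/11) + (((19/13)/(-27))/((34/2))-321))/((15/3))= -393896/5967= -66.01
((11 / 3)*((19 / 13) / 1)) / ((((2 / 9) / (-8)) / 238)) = -596904 / 13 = -45915.69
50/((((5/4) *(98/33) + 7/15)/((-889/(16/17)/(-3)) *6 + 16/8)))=62407125/2758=22627.67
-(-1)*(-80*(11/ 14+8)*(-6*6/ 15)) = 1686.86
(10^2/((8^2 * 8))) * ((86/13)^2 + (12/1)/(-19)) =27050/3211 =8.42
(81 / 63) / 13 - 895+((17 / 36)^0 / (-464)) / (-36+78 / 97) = -129002433029 / 144152736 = -894.90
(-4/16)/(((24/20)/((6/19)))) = -5/76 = -0.07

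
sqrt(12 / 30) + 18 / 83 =18 / 83 + sqrt(10) / 5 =0.85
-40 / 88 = -5 / 11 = -0.45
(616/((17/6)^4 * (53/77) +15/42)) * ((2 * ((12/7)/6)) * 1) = 35126784/4462253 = 7.87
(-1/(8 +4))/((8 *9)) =-1/864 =-0.00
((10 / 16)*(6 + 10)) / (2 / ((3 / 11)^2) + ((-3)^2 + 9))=45 / 202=0.22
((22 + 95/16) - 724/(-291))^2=20067838921/21678336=925.71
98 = 98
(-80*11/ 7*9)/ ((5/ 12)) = -19008/ 7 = -2715.43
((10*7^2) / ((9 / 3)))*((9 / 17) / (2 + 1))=490 / 17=28.82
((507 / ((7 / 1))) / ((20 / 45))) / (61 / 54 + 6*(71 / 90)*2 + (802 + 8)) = 616005 / 3101854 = 0.20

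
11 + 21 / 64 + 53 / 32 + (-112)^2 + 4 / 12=2411005 / 192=12557.32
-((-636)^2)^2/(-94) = 81808507008/47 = 1740606532.09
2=2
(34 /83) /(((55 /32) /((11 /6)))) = 544 /1245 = 0.44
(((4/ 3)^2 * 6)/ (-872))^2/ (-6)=-8/ 320787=-0.00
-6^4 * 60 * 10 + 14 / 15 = -11663986 / 15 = -777599.07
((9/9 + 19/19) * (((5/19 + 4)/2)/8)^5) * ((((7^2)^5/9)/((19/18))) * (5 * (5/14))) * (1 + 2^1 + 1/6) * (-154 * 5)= -451426383779154139125/1298188992512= -347735488.73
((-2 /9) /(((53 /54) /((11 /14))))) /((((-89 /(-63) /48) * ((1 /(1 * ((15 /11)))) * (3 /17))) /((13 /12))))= -238680 /4717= -50.60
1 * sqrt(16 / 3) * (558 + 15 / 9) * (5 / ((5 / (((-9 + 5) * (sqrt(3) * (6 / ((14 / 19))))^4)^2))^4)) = 324551458903259628523944624831821054391611042283599876665203924127186944 * sqrt(3) / 138053459280490080788162400125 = 4071898085139041008779618000000000000000000.00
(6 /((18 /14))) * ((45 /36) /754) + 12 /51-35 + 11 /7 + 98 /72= -25699309 /807534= -31.82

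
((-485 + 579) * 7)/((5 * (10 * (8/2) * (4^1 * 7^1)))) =47/400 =0.12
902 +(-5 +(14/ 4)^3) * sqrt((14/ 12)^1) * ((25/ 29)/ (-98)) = 902 - 2525 * sqrt(42)/ 45472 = 901.64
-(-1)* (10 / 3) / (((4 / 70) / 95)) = 16625 / 3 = 5541.67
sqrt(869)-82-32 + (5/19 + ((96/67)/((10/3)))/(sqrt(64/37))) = -2161/19 + 18*sqrt(37)/335 + sqrt(869) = -83.93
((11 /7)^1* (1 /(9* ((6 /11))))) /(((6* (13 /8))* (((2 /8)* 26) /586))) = 283624 /95823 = 2.96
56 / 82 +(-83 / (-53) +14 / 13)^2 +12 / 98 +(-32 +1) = -23.21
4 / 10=2 / 5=0.40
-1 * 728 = -728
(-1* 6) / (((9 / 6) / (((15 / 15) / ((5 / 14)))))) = -11.20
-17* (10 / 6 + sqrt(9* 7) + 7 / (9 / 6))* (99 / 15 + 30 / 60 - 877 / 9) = 2626313 / 270 + 138227* sqrt(7) / 30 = 21917.56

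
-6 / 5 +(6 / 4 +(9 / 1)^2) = 813 / 10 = 81.30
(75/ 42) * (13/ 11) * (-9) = -2925/ 154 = -18.99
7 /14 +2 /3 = 7 /6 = 1.17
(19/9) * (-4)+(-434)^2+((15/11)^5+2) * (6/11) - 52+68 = 3003336159350/15944049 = 188367.22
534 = 534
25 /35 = 5 /7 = 0.71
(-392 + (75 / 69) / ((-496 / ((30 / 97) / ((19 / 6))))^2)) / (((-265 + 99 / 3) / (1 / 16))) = 470877505165759 / 4458921682049024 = 0.11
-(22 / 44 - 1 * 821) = 1641 / 2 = 820.50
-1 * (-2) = 2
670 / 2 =335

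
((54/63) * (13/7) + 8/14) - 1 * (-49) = 2507/49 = 51.16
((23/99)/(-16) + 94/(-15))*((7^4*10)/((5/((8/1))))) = -119442547/495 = -241298.07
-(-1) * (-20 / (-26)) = 10 / 13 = 0.77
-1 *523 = -523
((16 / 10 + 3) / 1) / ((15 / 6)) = 46 / 25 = 1.84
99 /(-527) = -99 /527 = -0.19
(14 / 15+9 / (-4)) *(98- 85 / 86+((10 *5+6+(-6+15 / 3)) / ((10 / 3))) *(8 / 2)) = -214.63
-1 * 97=-97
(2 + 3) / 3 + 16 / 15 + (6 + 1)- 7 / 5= 25 / 3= 8.33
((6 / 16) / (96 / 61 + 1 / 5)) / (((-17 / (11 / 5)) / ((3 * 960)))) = -724680 / 9197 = -78.80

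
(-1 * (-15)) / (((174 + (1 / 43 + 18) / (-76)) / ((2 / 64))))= 0.00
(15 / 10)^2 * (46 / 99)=23 / 22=1.05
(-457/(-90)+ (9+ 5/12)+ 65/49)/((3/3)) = 139541/8820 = 15.82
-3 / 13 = -0.23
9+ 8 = 17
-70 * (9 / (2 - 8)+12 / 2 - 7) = 175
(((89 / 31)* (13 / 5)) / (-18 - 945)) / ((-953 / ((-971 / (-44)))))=1123447 / 6258979980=0.00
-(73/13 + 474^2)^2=-8531428981321/169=-50481828291.84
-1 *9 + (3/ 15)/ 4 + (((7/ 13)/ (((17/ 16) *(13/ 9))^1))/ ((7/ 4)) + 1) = -445287/ 57460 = -7.75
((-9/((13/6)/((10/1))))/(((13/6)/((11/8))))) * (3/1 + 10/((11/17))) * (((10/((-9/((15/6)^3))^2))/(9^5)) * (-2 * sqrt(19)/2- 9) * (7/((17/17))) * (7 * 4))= 3885546875 * sqrt(19)/79834248 + 3885546875/8870472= 650.18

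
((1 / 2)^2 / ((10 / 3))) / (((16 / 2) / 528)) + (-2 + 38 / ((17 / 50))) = 39003 / 340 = 114.71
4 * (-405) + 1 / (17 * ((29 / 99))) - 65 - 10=-835536 / 493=-1694.80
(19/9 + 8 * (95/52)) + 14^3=323005/117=2760.73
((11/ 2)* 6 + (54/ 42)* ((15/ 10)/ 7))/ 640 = 3261/ 62720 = 0.05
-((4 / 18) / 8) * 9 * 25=-25 / 4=-6.25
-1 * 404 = -404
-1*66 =-66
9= 9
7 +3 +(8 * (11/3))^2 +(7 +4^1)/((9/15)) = 7999/9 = 888.78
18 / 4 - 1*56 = -103 / 2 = -51.50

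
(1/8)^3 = 1/512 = 0.00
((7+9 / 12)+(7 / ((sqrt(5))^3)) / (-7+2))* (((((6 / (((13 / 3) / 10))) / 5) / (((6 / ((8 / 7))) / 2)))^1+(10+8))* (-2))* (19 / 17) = -324.77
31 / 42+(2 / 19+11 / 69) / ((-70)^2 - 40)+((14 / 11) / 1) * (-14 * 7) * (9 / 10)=-54710213627 / 490602420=-111.52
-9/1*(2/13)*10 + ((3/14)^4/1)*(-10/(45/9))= -3458493/249704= -13.85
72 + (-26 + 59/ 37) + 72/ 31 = 57255/ 1147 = 49.92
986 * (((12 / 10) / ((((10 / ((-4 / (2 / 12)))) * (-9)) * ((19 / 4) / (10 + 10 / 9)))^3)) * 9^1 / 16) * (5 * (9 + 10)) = 4038656000 / 263169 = 15346.25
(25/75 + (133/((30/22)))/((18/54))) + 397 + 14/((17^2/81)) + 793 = 6445526/4335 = 1486.86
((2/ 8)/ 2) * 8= 1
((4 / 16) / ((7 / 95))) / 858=95 / 24024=0.00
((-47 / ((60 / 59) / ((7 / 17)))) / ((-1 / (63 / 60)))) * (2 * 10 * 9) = 1222893 / 340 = 3596.74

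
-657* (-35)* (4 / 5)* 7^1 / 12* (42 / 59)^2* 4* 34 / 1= 2574409824 / 3481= 739560.42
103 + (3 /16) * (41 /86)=141851 /1376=103.09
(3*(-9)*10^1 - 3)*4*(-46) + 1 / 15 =753481 / 15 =50232.07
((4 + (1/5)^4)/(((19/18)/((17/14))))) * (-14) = -765306/11875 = -64.45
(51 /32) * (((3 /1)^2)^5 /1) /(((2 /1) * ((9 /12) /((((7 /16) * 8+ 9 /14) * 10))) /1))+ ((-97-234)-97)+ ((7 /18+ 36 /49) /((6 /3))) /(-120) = 550110267269 /211680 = 2598782.44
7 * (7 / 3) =49 / 3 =16.33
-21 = -21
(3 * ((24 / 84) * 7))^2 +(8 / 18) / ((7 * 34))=38558 / 1071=36.00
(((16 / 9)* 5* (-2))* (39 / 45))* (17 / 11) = -23.81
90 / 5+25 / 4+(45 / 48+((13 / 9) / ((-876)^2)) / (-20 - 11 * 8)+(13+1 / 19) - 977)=-13304010949483 / 14171899968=-938.76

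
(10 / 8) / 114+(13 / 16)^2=9793 / 14592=0.67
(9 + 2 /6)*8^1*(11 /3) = 2464 /9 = 273.78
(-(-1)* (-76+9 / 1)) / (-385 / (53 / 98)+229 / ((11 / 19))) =39061 / 184427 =0.21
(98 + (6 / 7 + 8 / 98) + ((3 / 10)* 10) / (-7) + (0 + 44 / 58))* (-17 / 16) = -2398037 / 22736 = -105.47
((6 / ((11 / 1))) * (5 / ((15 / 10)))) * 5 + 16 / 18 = 988 / 99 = 9.98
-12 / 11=-1.09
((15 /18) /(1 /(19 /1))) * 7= 665 /6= 110.83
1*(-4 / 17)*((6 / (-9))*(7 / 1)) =56 / 51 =1.10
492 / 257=1.91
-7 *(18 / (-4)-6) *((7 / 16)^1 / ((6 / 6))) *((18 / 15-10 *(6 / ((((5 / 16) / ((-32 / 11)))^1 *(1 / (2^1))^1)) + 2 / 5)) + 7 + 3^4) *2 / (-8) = -34021827 / 3520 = -9665.29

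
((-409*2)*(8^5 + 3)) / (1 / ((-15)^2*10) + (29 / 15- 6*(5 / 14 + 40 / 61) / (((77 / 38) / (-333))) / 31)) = -61476029425849500 / 78318294899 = -784951.07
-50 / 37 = -1.35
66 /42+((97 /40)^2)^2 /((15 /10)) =661944967 /26880000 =24.63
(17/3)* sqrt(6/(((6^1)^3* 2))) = 17* sqrt(2)/36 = 0.67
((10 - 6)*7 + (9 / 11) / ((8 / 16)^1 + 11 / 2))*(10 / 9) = 3095 / 99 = 31.26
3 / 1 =3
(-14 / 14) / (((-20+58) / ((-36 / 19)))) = 18 / 361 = 0.05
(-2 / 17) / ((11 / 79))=-0.84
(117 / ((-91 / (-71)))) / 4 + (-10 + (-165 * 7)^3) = -43142368141 / 28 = -1540798862.18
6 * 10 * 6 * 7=2520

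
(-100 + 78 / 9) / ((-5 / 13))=3562 / 15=237.47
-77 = -77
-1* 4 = -4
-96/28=-24/7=-3.43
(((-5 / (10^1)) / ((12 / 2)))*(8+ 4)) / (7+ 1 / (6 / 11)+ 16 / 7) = -42 / 467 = -0.09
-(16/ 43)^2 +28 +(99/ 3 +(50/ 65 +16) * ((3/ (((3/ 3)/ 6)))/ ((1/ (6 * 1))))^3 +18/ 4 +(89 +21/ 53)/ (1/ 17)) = 53827365337231/ 2547922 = 21125986.33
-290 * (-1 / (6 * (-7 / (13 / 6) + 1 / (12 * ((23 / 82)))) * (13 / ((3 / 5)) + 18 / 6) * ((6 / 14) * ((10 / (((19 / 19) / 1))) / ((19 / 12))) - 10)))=182091 / 1988306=0.09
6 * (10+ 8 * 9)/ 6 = 82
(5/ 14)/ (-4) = -5/ 56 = -0.09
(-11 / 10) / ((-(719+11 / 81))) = 891 / 582500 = 0.00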